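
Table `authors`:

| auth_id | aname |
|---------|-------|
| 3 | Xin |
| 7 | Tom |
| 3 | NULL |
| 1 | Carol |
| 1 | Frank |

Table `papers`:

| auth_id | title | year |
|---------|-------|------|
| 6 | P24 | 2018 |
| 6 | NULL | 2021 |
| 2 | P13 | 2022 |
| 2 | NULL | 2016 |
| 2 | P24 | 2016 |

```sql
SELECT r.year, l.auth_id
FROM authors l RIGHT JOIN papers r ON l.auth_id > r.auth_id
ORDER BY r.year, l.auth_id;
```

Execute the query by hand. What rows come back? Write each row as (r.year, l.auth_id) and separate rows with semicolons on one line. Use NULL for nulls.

(2016, 3); (2016, 3); (2016, 3); (2016, 3); (2016, 7); (2016, 7); (2018, 7); (2021, 7); (2022, 3); (2022, 3); (2022, 7)

RIGHT JOIN keeps every row from `papers`; unmatched rows get NULL for `authors`'s columns.
Matching on l.auth_id > r.auth_id.
- auth_id=3: 3 matching r row(s), so 3 row(s) emitted.
- auth_id=7: 5 matching r row(s), so 5 row(s) emitted.
- auth_id=3: 3 matching r row(s), so 3 row(s) emitted.
- auth_id=1: no matching r row.
- auth_id=1: no matching r row.
- every r row matched at least one l row.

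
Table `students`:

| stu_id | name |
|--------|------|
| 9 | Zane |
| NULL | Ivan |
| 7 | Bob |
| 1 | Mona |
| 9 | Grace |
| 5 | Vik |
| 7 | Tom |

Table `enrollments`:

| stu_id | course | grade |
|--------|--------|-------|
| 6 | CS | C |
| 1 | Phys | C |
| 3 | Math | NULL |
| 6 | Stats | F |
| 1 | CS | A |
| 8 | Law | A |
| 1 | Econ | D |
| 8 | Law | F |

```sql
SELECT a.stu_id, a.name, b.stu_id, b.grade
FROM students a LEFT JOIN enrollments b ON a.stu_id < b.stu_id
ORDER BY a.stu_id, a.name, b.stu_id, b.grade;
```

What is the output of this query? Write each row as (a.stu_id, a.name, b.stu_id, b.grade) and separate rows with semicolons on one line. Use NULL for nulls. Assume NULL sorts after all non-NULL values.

LEFT JOIN keeps every row from `students`; unmatched rows get NULL for `enrollments`'s columns.
Matching on a.stu_id < b.stu_id. A NULL in a compared column never satisfies the condition.
Matched pairs: 13; unmatched a rows kept: 3.

(1, Mona, 3, NULL); (1, Mona, 6, C); (1, Mona, 6, F); (1, Mona, 8, A); (1, Mona, 8, F); (5, Vik, 6, C); (5, Vik, 6, F); (5, Vik, 8, A); (5, Vik, 8, F); (7, Bob, 8, A); (7, Bob, 8, F); (7, Tom, 8, A); (7, Tom, 8, F); (9, Grace, NULL, NULL); (9, Zane, NULL, NULL); (NULL, Ivan, NULL, NULL)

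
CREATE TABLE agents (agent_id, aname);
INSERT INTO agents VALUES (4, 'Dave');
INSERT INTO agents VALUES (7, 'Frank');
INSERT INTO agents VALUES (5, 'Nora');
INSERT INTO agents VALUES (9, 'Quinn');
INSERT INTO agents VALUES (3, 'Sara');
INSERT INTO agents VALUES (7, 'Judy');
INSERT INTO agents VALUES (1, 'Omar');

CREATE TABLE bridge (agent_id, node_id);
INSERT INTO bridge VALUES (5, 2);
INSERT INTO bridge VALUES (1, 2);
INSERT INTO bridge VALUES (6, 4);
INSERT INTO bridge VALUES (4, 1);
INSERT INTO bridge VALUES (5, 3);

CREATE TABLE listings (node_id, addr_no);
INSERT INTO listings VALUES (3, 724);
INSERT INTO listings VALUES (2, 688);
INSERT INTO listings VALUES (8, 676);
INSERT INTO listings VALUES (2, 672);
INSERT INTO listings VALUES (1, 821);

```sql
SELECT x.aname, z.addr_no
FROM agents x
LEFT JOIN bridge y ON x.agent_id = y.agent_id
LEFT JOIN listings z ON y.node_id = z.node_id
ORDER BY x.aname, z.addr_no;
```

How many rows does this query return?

Evaluate left to right. First `agents x LEFT JOIN bridge y` on agent_id: 8 row(s).
Then LEFT JOIN `listings z` on node_id: each of those 8 rows is kept; rows whose y.node_id has no match in z get NULL for z's columns.
Result: 10 row(s).

10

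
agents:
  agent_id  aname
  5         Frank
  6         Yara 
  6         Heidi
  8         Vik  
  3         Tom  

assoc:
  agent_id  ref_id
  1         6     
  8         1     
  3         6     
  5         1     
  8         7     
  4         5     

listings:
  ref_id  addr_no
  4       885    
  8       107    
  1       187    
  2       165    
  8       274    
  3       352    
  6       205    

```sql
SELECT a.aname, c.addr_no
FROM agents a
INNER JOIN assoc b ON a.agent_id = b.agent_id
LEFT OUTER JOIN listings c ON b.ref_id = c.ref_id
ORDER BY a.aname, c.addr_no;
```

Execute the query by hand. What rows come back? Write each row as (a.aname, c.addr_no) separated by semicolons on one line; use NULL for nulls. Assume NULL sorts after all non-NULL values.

(Frank, 187); (Tom, 205); (Vik, 187); (Vik, NULL)

Joins associate left-to-right: agents INNER JOIN assoc on agent_id gives 4 intermediate row(s).
Then LEFT JOIN `listings c` on ref_id: each of those 4 rows is kept; rows whose b.ref_id has no match in c get NULL for c's columns.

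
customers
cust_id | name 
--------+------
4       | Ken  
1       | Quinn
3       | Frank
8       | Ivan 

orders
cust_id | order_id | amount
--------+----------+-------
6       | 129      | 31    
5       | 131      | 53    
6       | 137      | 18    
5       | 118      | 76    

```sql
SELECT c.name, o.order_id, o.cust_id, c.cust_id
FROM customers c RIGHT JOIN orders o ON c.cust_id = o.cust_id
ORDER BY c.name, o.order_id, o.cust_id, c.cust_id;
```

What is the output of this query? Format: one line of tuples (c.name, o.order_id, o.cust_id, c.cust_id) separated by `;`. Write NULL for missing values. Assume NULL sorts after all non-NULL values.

(NULL, 118, 5, NULL); (NULL, 129, 6, NULL); (NULL, 131, 5, NULL); (NULL, 137, 6, NULL)

RIGHT JOIN keeps every row from `orders`; unmatched rows get NULL for `customers`'s columns.
Matching on c.cust_id = o.cust_id.
Matched pairs: 0; unmatched o rows kept: 4.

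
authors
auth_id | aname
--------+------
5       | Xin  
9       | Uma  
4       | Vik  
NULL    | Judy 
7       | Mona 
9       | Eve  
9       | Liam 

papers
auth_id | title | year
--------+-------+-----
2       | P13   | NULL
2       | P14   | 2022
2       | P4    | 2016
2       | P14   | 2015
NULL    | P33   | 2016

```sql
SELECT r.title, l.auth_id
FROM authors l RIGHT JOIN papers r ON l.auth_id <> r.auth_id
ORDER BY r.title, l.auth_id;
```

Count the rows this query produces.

RIGHT JOIN keeps every row from `papers`; unmatched rows get NULL for `authors`'s columns.
Matching on l.auth_id <> r.auth_id. A NULL in a compared column never satisfies the condition.
- auth_id=5: 4 matching r row(s), so 4 row(s) emitted.
- auth_id=9: 4 matching r row(s), so 4 row(s) emitted.
- auth_id=4: 4 matching r row(s), so 4 row(s) emitted.
- auth_id=NULL: no matching r row.
- auth_id=7: 4 matching r row(s), so 4 row(s) emitted.
- auth_id=9: 4 matching r row(s), so 4 row(s) emitted.
- auth_id=9: 4 matching r row(s), so 4 row(s) emitted.
- 1 row(s) from r found no l partner → padded with NULL.
Total: 24 matched + 1 padded = 25 rows.

25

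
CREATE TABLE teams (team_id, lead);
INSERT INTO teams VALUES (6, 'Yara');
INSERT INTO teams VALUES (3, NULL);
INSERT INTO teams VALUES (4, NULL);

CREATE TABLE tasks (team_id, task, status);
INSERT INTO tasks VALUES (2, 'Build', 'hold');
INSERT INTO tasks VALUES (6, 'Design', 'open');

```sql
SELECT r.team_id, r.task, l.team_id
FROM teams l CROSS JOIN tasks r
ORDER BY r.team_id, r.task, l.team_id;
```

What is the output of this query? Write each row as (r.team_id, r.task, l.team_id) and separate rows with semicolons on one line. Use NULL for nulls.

CROSS JOIN pairs every row of `teams` with every row of `tasks`: 3 × 2 = 6 rows.
After projecting and ordering:
r.team_id | r.task | l.team_id
2 | Build | 3
2 | Build | 4
2 | Build | 6
6 | Design | 3
6 | Design | 4
6 | Design | 6

(2, Build, 3); (2, Build, 4); (2, Build, 6); (6, Design, 3); (6, Design, 4); (6, Design, 6)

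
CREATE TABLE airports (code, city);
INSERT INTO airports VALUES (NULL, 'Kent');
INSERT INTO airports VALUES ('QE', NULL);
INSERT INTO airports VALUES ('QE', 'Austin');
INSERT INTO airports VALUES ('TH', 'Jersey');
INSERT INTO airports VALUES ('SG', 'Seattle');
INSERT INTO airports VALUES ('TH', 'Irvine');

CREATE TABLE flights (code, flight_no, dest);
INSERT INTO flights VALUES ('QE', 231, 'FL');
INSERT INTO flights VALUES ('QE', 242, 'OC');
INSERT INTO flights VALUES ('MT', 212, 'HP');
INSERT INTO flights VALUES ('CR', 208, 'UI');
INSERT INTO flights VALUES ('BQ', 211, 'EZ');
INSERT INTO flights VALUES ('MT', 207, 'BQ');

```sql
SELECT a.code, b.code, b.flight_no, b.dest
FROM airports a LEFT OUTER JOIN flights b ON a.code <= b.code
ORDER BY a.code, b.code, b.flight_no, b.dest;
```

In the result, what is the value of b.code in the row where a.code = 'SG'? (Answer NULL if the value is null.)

NULL

LEFT JOIN keeps every row from `airports`; unmatched rows get NULL for `flights`'s columns.
Matching on a.code <= b.code. A NULL in a compared column never satisfies the condition.
- a row (code=NULL): no match → kept, b columns NULL.
- a row (code=QE): matches 2 b row(s) → 2 output row(s).
- a row (code=QE): matches 2 b row(s) → 2 output row(s).
- a row (code=TH): no match → kept, b columns NULL.
- a row (code=SG): no match → kept, b columns NULL.
- a row (code=TH): no match → kept, b columns NULL.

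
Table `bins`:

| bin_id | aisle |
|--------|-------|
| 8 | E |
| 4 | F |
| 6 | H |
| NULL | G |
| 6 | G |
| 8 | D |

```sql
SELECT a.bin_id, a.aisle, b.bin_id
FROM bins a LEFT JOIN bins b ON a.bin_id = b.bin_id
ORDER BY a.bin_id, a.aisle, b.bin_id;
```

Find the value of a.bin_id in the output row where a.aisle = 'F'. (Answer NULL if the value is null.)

4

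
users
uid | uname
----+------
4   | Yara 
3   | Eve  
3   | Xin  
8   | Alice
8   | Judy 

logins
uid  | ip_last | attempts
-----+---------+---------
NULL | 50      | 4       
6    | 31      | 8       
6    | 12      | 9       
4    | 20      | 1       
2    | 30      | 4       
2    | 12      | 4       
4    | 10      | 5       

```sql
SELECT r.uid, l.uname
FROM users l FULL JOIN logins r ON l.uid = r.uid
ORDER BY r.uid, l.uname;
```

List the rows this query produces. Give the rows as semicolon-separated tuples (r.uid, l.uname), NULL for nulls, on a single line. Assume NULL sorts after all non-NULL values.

(2, NULL); (2, NULL); (4, Yara); (4, Yara); (6, NULL); (6, NULL); (NULL, Alice); (NULL, Eve); (NULL, Judy); (NULL, Xin); (NULL, NULL)

FULL OUTER JOIN keeps every row from both sides; unmatched rows get NULL for the other side's columns.
Matching on l.uid = r.uid. A NULL in a compared column never satisfies the condition.
- uid=4: 2 matching r row(s), so 2 row(s) emitted.
- uid=3: no r row matches, row kept with r columns NULL.
- uid=3: no r row matches, row kept with r columns NULL.
- uid=8: no r row matches, row kept with r columns NULL.
- uid=8: no r row matches, row kept with r columns NULL.
- 5 row(s) from r found no l partner → padded with NULL.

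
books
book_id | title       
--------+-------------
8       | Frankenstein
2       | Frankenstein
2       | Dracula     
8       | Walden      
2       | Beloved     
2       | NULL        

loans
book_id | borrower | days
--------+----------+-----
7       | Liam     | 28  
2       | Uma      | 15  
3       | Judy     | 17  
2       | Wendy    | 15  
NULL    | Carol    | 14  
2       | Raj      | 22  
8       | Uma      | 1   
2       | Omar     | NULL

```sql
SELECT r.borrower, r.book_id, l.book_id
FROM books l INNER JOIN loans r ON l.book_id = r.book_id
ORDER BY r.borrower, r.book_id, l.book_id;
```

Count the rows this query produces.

18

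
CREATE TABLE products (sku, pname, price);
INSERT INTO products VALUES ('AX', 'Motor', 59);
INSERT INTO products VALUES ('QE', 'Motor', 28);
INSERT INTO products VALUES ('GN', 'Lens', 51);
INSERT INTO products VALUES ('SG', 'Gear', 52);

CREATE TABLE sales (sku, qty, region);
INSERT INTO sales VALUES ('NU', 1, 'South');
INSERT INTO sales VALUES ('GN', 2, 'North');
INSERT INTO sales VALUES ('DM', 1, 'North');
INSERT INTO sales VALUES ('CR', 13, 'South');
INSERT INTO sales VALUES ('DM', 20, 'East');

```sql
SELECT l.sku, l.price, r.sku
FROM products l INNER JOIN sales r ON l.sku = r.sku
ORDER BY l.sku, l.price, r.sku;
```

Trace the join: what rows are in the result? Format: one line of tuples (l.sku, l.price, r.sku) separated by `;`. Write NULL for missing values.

(GN, 51, GN)

INNER JOIN keeps only pairs where the ON condition holds.
Matching on l.sku = r.sku.
- sku=AX: no matching r row, dropped.
- sku=QE: no matching r row, dropped.
- sku=GN: 1 matching r row(s), so 1 row(s) emitted.
- sku=SG: no matching r row, dropped.
After projecting and ordering:
l.sku | l.price | r.sku
GN | 51 | GN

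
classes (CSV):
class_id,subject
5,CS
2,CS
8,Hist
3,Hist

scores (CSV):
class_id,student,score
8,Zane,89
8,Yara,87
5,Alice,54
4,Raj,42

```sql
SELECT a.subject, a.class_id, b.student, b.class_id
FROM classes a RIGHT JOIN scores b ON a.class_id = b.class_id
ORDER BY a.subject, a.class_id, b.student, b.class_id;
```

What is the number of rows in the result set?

RIGHT JOIN keeps every row from `scores`; unmatched rows get NULL for `classes`'s columns.
Matching on a.class_id = b.class_id.
Matched pairs: 3; unmatched b rows kept: 1.
Total: 3 matched + 1 padded = 4 rows.

4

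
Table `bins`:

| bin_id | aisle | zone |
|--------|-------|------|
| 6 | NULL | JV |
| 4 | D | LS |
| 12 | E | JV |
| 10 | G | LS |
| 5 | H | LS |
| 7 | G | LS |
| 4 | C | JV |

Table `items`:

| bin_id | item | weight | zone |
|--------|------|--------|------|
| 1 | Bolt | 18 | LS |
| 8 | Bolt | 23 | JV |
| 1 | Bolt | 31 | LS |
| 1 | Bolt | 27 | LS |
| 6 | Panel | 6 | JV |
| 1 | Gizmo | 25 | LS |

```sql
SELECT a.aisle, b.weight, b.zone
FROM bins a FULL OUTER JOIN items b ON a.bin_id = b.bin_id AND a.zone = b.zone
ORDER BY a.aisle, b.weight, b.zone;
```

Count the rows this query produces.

12

FULL OUTER JOIN keeps every row from both sides; unmatched rows get NULL for the other side's columns.
Matching on a.bin_id = b.bin_id AND a.zone = b.zone.
Matched pairs: 1; unmatched a rows kept: 6; unmatched b rows kept: 5.
Total: 1 matched + 11 padded = 12 rows.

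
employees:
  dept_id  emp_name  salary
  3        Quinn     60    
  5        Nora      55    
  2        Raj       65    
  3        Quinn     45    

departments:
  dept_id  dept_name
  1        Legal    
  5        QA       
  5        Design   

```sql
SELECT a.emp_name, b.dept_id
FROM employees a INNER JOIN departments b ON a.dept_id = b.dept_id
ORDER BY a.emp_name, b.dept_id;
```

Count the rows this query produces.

INNER JOIN keeps only pairs where the ON condition holds.
Matching on a.dept_id = b.dept_id.
- a row (dept_id=3): no match → dropped.
- a row (dept_id=5): matches 2 b row(s) → 2 output row(s).
- a row (dept_id=2): no match → dropped.
- a row (dept_id=3): no match → dropped.
Total: 2 rows.

2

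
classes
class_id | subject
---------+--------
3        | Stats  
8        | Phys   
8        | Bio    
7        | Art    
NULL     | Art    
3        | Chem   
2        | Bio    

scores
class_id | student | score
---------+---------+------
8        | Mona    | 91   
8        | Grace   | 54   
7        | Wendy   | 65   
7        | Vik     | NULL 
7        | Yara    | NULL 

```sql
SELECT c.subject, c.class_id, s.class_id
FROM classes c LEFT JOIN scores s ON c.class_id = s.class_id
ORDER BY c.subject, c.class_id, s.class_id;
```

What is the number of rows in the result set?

11

LEFT JOIN keeps every row from `classes`; unmatched rows get NULL for `scores`'s columns.
Matching on c.class_id = s.class_id. A NULL in a compared column never satisfies the condition.
Matched pairs: 7; unmatched c rows kept: 4.
Total: 7 matched + 4 padded = 11 rows.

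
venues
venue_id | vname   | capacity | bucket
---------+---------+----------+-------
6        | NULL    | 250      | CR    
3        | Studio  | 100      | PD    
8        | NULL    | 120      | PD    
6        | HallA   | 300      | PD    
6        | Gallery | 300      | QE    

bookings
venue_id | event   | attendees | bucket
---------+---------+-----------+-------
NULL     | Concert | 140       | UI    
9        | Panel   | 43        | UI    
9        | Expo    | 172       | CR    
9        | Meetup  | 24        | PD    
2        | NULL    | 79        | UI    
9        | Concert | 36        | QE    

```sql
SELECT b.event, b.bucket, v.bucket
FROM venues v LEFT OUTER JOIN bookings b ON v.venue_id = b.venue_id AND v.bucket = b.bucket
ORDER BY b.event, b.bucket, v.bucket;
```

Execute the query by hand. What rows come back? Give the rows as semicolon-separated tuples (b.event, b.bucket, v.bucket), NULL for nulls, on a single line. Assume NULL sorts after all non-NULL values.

(NULL, NULL, CR); (NULL, NULL, PD); (NULL, NULL, PD); (NULL, NULL, PD); (NULL, NULL, QE)

LEFT JOIN keeps every row from `venues`; unmatched rows get NULL for `bookings`'s columns.
Matching on v.venue_id = b.venue_id AND v.bucket = b.bucket. A NULL in a compared column never satisfies the condition.
Matched pairs: 0; unmatched v rows kept: 5.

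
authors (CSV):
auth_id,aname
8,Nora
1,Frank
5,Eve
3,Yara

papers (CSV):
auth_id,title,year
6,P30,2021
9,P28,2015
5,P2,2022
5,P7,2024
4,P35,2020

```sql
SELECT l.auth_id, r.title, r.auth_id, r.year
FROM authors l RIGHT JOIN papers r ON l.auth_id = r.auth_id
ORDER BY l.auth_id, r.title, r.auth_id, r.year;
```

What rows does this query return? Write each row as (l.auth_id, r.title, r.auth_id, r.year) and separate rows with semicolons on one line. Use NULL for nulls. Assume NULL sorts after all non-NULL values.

(5, P2, 5, 2022); (5, P7, 5, 2024); (NULL, P28, 9, 2015); (NULL, P30, 6, 2021); (NULL, P35, 4, 2020)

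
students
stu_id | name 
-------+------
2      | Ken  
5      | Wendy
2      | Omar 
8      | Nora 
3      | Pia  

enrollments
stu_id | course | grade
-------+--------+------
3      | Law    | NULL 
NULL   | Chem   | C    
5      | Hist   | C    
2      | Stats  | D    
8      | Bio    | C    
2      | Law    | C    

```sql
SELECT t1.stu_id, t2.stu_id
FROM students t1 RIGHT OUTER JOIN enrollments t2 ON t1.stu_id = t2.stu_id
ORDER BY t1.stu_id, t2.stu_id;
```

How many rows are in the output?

8

RIGHT JOIN keeps every row from `enrollments`; unmatched rows get NULL for `students`'s columns.
Matching on t1.stu_id = t2.stu_id. A NULL in a compared column never satisfies the condition.
Matched pairs: 7; unmatched t2 rows kept: 1.
Total: 7 matched + 1 padded = 8 rows.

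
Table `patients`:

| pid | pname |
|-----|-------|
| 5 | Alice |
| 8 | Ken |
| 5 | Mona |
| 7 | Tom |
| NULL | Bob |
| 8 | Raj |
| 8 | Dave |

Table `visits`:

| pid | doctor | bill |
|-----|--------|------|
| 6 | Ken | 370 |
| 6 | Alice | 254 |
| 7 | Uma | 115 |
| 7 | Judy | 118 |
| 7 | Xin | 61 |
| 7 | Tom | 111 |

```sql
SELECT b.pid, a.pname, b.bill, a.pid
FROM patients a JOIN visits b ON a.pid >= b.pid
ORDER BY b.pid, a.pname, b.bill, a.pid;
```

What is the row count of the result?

24

INNER JOIN keeps only pairs where the ON condition holds.
Matching on a.pid >= b.pid. A NULL in a compared column never satisfies the condition.
- a[0] pid=5 → no match; dropped.
- a[1] pid=8 → 6 match(es) in b → 6 row(s).
- a[2] pid=5 → no match; dropped.
- a[3] pid=7 → 6 match(es) in b → 6 row(s).
- a[4] pid=NULL → no match; dropped.
- a[5] pid=8 → 6 match(es) in b → 6 row(s).
- a[6] pid=8 → 6 match(es) in b → 6 row(s).
Total: 24 rows.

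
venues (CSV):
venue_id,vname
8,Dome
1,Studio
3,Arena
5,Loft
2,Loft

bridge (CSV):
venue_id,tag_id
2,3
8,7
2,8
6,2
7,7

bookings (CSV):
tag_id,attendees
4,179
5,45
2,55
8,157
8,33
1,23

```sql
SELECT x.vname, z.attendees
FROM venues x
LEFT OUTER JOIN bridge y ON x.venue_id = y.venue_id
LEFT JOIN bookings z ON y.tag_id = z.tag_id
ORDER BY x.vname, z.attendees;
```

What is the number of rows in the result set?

Joins associate left-to-right: venues LEFT JOIN bridge on venue_id gives 6 intermediate row(s).
Then LEFT JOIN `bookings z` on tag_id: each of those 6 rows is kept; rows whose y.tag_id has no match in z get NULL for z's columns.
Result: 7 row(s).

7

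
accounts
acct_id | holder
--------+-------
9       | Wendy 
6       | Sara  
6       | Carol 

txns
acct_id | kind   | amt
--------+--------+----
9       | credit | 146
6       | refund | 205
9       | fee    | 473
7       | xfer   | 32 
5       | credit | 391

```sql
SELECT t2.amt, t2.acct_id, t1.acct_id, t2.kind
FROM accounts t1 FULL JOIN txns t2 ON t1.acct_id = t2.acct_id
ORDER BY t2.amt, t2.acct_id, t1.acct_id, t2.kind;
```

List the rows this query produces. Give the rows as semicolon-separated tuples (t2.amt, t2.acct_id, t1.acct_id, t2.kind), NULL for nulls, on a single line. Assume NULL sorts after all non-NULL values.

(32, 7, NULL, xfer); (146, 9, 9, credit); (205, 6, 6, refund); (205, 6, 6, refund); (391, 5, NULL, credit); (473, 9, 9, fee)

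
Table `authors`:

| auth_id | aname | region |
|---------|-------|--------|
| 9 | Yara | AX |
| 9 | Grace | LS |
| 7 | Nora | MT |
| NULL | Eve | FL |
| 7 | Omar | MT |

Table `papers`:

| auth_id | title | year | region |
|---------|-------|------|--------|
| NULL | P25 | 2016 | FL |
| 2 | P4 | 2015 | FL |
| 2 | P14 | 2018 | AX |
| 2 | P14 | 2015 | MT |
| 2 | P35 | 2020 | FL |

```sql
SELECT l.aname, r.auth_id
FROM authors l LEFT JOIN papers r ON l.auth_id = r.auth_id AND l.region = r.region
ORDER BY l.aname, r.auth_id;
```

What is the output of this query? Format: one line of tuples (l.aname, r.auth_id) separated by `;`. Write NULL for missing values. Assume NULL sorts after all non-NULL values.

LEFT JOIN keeps every row from `authors`; unmatched rows get NULL for `papers`'s columns.
Matching on l.auth_id = r.auth_id AND l.region = r.region. A NULL in a compared column never satisfies the condition.
Matched pairs: 0; unmatched l rows kept: 5.

(Eve, NULL); (Grace, NULL); (Nora, NULL); (Omar, NULL); (Yara, NULL)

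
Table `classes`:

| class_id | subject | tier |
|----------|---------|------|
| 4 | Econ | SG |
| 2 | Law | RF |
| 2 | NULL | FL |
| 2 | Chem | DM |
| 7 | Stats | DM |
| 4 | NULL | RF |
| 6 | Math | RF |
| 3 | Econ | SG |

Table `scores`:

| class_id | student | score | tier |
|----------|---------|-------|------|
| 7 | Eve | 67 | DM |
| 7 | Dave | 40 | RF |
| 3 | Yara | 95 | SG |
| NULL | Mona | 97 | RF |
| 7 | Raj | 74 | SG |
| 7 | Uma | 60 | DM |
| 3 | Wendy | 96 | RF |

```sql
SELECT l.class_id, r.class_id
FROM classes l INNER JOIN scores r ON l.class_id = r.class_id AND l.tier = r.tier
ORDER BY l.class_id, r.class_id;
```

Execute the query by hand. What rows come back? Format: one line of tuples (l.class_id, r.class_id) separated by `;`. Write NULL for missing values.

INNER JOIN keeps only pairs where the ON condition holds.
Matching on l.class_id = r.class_id AND l.tier = r.tier. A NULL in a compared column never satisfies the condition.
- class_id=4, tier=SG: no matching r row, dropped.
- class_id=2, tier=RF: no matching r row, dropped.
- class_id=2, tier=FL: no matching r row, dropped.
- class_id=2, tier=DM: no matching r row, dropped.
- class_id=7, tier=DM: 2 matching r row(s), so 2 row(s) emitted.
- class_id=4, tier=RF: no matching r row, dropped.
- class_id=6, tier=RF: no matching r row, dropped.
- class_id=3, tier=SG: 1 matching r row(s), so 1 row(s) emitted.
After projecting and ordering:
l.class_id | r.class_id
3 | 3
7 | 7
7 | 7

(3, 3); (7, 7); (7, 7)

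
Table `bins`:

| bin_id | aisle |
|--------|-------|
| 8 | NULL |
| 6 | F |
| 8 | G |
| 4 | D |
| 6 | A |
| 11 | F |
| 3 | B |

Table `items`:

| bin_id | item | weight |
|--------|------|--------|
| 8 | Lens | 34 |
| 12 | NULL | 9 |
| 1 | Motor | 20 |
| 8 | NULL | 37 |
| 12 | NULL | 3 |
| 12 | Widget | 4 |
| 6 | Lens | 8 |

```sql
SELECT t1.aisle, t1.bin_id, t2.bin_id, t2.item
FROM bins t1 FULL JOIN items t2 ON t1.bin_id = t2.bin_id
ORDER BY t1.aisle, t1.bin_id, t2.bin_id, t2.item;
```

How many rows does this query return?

13

FULL OUTER JOIN keeps every row from both sides; unmatched rows get NULL for the other side's columns.
Matching on t1.bin_id = t2.bin_id.
- t1 (bin_id=8) pairs with 2 row(s) of t2.
- t1 (bin_id=6) pairs with 1 row(s) of t2.
- t1 (bin_id=8) pairs with 2 row(s) of t2.
- t1 (bin_id=4) has no partner → padded with NULL.
- t1 (bin_id=6) pairs with 1 row(s) of t2.
- t1 (bin_id=11) has no partner → padded with NULL.
- t1 (bin_id=3) has no partner → padded with NULL.
- plus 4 unmatched t2 row(s), each kept with NULL t1 columns.
Total: 6 matched + 7 padded = 13 rows.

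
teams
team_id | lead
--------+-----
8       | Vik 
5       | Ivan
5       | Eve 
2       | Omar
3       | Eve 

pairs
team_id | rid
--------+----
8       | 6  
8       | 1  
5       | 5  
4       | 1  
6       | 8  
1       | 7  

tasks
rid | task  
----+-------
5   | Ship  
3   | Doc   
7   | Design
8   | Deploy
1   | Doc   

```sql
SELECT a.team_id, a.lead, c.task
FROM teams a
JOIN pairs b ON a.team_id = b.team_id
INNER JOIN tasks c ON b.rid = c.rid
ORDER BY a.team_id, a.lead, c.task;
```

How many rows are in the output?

3

Joins associate left-to-right: teams INNER JOIN pairs on team_id gives 4 intermediate row(s).
Then INNER JOIN `tasks c` on rid: keep only rows whose b.rid appears in c.
Result: 3 row(s).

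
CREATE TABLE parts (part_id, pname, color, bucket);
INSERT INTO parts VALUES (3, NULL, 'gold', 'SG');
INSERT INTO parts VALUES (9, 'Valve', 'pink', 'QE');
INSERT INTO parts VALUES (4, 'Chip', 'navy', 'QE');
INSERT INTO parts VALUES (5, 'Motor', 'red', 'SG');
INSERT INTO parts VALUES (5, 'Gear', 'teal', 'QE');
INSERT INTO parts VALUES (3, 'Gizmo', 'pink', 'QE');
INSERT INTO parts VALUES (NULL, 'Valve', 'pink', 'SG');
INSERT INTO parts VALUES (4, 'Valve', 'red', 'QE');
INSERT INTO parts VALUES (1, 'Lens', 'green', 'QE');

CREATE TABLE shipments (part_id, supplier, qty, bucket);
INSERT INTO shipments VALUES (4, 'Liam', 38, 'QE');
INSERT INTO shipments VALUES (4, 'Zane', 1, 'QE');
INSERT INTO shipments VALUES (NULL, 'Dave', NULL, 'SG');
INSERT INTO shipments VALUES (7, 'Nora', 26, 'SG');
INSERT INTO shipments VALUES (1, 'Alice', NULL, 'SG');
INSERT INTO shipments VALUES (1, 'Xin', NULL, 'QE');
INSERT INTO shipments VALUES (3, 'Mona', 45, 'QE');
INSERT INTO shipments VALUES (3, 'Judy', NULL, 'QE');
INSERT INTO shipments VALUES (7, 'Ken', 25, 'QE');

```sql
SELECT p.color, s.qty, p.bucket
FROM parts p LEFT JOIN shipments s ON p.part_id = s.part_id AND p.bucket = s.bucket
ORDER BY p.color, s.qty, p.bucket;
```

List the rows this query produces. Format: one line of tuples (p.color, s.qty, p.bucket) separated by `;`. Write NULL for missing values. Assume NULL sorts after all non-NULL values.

LEFT JOIN keeps every row from `parts`; unmatched rows get NULL for `shipments`'s columns.
Matching on p.part_id = s.part_id AND p.bucket = s.bucket. A NULL in a compared column never satisfies the condition.
- p[0] part_id=3, bucket=SG → no match; kept with NULLs on the s side.
- p[1] part_id=9, bucket=QE → no match; kept with NULLs on the s side.
- p[2] part_id=4, bucket=QE → 2 match(es) in s → 2 row(s).
- p[3] part_id=5, bucket=SG → no match; kept with NULLs on the s side.
- p[4] part_id=5, bucket=QE → no match; kept with NULLs on the s side.
- p[5] part_id=3, bucket=QE → 2 match(es) in s → 2 row(s).
- p[6] part_id=NULL, bucket=SG → no match; kept with NULLs on the s side.
- p[7] part_id=4, bucket=QE → 2 match(es) in s → 2 row(s).
- p[8] part_id=1, bucket=QE → 1 match(es) in s → 1 row(s).

(gold, NULL, SG); (green, NULL, QE); (navy, 1, QE); (navy, 38, QE); (pink, 45, QE); (pink, NULL, QE); (pink, NULL, QE); (pink, NULL, SG); (red, 1, QE); (red, 38, QE); (red, NULL, SG); (teal, NULL, QE)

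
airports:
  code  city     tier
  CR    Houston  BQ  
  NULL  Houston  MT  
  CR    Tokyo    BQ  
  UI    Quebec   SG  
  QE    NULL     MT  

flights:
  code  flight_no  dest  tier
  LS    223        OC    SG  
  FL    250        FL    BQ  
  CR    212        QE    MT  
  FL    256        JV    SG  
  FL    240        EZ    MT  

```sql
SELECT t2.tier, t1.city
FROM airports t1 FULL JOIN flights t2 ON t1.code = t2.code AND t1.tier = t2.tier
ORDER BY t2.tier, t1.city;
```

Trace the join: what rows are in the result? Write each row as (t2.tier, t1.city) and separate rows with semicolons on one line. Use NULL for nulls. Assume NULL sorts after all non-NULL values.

(BQ, NULL); (MT, NULL); (MT, NULL); (SG, NULL); (SG, NULL); (NULL, Houston); (NULL, Houston); (NULL, Quebec); (NULL, Tokyo); (NULL, NULL)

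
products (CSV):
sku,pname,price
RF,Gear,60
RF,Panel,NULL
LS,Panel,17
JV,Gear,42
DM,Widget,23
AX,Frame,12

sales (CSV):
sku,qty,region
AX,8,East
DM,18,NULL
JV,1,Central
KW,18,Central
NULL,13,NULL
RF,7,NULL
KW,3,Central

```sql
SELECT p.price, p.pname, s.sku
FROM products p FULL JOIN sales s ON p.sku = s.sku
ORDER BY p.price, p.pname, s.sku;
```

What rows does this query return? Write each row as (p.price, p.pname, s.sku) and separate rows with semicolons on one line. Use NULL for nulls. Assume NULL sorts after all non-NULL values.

FULL OUTER JOIN keeps every row from both sides; unmatched rows get NULL for the other side's columns.
Matching on p.sku = s.sku. A NULL in a compared column never satisfies the condition.
- p[0] sku=RF → 1 match(es) in s → 1 row(s).
- p[1] sku=RF → 1 match(es) in s → 1 row(s).
- p[2] sku=LS → no match; kept with NULLs on the s side.
- p[3] sku=JV → 1 match(es) in s → 1 row(s).
- p[4] sku=DM → 1 match(es) in s → 1 row(s).
- p[5] sku=AX → 1 match(es) in s → 1 row(s).
- plus 3 unmatched s row(s), each kept with NULL p columns.
After projecting and ordering:
p.price | p.pname | s.sku
12 | Frame | AX
17 | Panel | NULL
23 | Widget | DM
42 | Gear | JV
60 | Gear | RF
NULL | Panel | RF
NULL | NULL | KW
NULL | NULL | KW
NULL | NULL | NULL

(12, Frame, AX); (17, Panel, NULL); (23, Widget, DM); (42, Gear, JV); (60, Gear, RF); (NULL, Panel, RF); (NULL, NULL, KW); (NULL, NULL, KW); (NULL, NULL, NULL)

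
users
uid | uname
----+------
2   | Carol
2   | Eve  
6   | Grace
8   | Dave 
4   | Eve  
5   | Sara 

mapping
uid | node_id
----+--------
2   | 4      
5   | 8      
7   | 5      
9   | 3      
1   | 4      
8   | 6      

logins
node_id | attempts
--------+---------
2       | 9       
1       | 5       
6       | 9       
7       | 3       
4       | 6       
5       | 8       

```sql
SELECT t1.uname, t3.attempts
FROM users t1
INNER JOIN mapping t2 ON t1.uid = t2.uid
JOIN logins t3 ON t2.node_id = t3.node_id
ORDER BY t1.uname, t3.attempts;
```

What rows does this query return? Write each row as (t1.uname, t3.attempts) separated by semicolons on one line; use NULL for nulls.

Step 1 — t1 INNER JOIN t2 on uid → 4 row(s).
Then INNER JOIN `logins t3` on node_id: keep only rows whose t2.node_id appears in t3.

(Carol, 6); (Dave, 9); (Eve, 6)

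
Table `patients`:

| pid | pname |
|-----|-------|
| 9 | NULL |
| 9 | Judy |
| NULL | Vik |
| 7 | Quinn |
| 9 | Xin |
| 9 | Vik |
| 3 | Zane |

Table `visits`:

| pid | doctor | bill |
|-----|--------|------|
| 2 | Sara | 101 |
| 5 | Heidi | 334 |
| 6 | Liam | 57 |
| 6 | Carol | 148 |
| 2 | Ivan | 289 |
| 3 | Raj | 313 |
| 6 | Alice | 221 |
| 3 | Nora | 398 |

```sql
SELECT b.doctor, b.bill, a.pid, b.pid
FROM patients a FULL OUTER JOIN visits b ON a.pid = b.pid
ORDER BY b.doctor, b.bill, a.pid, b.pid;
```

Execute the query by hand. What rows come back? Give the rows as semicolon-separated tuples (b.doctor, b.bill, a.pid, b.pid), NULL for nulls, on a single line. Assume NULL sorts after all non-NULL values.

(Alice, 221, NULL, 6); (Carol, 148, NULL, 6); (Heidi, 334, NULL, 5); (Ivan, 289, NULL, 2); (Liam, 57, NULL, 6); (Nora, 398, 3, 3); (Raj, 313, 3, 3); (Sara, 101, NULL, 2); (NULL, NULL, 7, NULL); (NULL, NULL, 9, NULL); (NULL, NULL, 9, NULL); (NULL, NULL, 9, NULL); (NULL, NULL, 9, NULL); (NULL, NULL, NULL, NULL)

FULL OUTER JOIN keeps every row from both sides; unmatched rows get NULL for the other side's columns.
Matching on a.pid = b.pid. A NULL in a compared column never satisfies the condition.
- a[0] pid=9 → no match; kept with NULLs on the b side.
- a[1] pid=9 → no match; kept with NULLs on the b side.
- a[2] pid=NULL → no match; kept with NULLs on the b side.
- a[3] pid=7 → no match; kept with NULLs on the b side.
- a[4] pid=9 → no match; kept with NULLs on the b side.
- a[5] pid=9 → no match; kept with NULLs on the b side.
- a[6] pid=3 → 2 match(es) in b → 2 row(s).
- plus 6 unmatched b row(s), each kept with NULL a columns.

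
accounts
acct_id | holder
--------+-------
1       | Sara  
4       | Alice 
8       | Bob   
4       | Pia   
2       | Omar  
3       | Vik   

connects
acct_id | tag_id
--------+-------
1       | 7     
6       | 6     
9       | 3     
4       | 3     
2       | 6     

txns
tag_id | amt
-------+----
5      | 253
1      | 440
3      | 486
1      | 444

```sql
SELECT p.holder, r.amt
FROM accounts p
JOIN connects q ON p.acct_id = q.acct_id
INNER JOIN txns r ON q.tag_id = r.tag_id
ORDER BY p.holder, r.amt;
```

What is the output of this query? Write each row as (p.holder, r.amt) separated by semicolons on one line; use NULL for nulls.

Evaluate left to right. First `accounts p INNER JOIN connects q` on acct_id: 4 row(s).
Then INNER JOIN `txns r` on tag_id: keep only rows whose q.tag_id appears in r.

(Alice, 486); (Pia, 486)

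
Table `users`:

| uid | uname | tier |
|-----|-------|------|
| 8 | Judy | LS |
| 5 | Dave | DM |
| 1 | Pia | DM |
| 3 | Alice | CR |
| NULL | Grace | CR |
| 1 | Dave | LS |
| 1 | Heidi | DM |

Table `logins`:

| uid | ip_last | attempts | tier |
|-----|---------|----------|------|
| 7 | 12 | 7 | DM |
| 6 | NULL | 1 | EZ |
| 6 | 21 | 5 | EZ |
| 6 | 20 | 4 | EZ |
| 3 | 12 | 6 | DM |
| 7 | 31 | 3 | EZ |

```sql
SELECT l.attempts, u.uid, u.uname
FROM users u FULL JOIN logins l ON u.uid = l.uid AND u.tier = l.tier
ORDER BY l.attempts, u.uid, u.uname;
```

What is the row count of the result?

FULL OUTER JOIN keeps every row from both sides; unmatched rows get NULL for the other side's columns.
Matching on u.uid = l.uid AND u.tier = l.tier. A NULL in a compared column never satisfies the condition.
- u[0] uid=8, tier=LS → no match; kept with NULLs on the l side.
- u[1] uid=5, tier=DM → no match; kept with NULLs on the l side.
- u[2] uid=1, tier=DM → no match; kept with NULLs on the l side.
- u[3] uid=3, tier=CR → no match; kept with NULLs on the l side.
- u[4] uid=NULL, tier=CR → no match; kept with NULLs on the l side.
- u[5] uid=1, tier=LS → no match; kept with NULLs on the l side.
- u[6] uid=1, tier=DM → no match; kept with NULLs on the l side.
- 6 l row(s) had no u match → kept, u columns NULL.
Total: 0 matched + 13 padded = 13 rows.

13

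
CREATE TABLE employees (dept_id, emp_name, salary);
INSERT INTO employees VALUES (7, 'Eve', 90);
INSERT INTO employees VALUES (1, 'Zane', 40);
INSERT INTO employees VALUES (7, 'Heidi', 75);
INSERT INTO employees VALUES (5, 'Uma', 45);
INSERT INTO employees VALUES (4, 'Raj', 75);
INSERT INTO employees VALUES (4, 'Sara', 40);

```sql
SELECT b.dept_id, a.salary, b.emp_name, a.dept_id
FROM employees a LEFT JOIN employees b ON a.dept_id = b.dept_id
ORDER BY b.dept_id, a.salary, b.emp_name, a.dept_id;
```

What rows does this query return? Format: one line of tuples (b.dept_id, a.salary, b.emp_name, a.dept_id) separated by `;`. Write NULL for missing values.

(1, 40, Zane, 1); (4, 40, Raj, 4); (4, 40, Sara, 4); (4, 75, Raj, 4); (4, 75, Sara, 4); (5, 45, Uma, 5); (7, 75, Eve, 7); (7, 75, Heidi, 7); (7, 90, Eve, 7); (7, 90, Heidi, 7)

LEFT JOIN keeps every row from `employees a`; unmatched rows get NULL for `employees b`'s columns.
Matching on a.dept_id = b.dept_id.
- a (dept_id=7) pairs with 2 row(s) of b.
- a (dept_id=1) pairs with 1 row(s) of b.
- a (dept_id=7) pairs with 2 row(s) of b.
- a (dept_id=5) pairs with 1 row(s) of b.
- a (dept_id=4) pairs with 2 row(s) of b.
- a (dept_id=4) pairs with 2 row(s) of b.
After projecting and ordering:
b.dept_id | a.salary | b.emp_name | a.dept_id
1 | 40 | Zane | 1
4 | 40 | Raj | 4
4 | 40 | Sara | 4
4 | 75 | Raj | 4
4 | 75 | Sara | 4
5 | 45 | Uma | 5
7 | 75 | Eve | 7
7 | 75 | Heidi | 7
7 | 90 | Eve | 7
7 | 90 | Heidi | 7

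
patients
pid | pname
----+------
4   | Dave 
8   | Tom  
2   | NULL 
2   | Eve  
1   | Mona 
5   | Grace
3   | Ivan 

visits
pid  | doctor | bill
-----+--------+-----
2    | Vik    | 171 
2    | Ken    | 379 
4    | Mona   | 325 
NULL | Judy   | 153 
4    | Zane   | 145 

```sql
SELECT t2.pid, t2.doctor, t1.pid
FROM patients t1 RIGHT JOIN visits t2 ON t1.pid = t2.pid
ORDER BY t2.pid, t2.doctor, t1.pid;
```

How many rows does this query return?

RIGHT JOIN keeps every row from `visits`; unmatched rows get NULL for `patients`'s columns.
Matching on t1.pid = t2.pid. A NULL in a compared column never satisfies the condition.
- t1[0] pid=4 → 2 match(es) in t2 → 2 row(s).
- t1[1] pid=8 → no match.
- t1[2] pid=2 → 2 match(es) in t2 → 2 row(s).
- t1[3] pid=2 → 2 match(es) in t2 → 2 row(s).
- t1[4] pid=1 → no match.
- t1[5] pid=5 → no match.
- t1[6] pid=3 → no match.
- plus 1 unmatched t2 row(s), each kept with NULL t1 columns.
Total: 6 matched + 1 padded = 7 rows.

7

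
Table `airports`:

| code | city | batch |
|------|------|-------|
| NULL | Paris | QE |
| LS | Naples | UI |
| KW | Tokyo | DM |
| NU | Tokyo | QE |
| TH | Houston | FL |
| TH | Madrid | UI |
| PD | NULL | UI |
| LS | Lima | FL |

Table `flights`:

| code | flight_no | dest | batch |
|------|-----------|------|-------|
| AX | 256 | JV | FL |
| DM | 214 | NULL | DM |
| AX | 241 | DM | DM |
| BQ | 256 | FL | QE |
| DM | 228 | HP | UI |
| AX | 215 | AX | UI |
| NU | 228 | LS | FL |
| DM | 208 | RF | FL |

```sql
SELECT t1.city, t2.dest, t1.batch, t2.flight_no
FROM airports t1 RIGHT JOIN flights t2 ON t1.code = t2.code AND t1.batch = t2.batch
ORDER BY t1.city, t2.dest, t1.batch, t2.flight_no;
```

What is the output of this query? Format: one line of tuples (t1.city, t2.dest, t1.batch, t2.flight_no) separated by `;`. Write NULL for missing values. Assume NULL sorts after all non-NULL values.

(NULL, AX, NULL, 215); (NULL, DM, NULL, 241); (NULL, FL, NULL, 256); (NULL, HP, NULL, 228); (NULL, JV, NULL, 256); (NULL, LS, NULL, 228); (NULL, RF, NULL, 208); (NULL, NULL, NULL, 214)

RIGHT JOIN keeps every row from `flights`; unmatched rows get NULL for `airports`'s columns.
Matching on t1.code = t2.code AND t1.batch = t2.batch. A NULL in a compared column never satisfies the condition.
- t1[0] code=NULL, batch=QE → no match.
- t1[1] code=LS, batch=UI → no match.
- t1[2] code=KW, batch=DM → no match.
- t1[3] code=NU, batch=QE → no match.
- t1[4] code=TH, batch=FL → no match.
- t1[5] code=TH, batch=UI → no match.
- t1[6] code=PD, batch=UI → no match.
- t1[7] code=LS, batch=FL → no match.
- 8 row(s) from t2 found no t1 partner → padded with NULL.
After projecting and ordering:
t1.city | t2.dest | t1.batch | t2.flight_no
NULL | AX | NULL | 215
NULL | DM | NULL | 241
NULL | FL | NULL | 256
NULL | HP | NULL | 228
NULL | JV | NULL | 256
NULL | LS | NULL | 228
NULL | RF | NULL | 208
NULL | NULL | NULL | 214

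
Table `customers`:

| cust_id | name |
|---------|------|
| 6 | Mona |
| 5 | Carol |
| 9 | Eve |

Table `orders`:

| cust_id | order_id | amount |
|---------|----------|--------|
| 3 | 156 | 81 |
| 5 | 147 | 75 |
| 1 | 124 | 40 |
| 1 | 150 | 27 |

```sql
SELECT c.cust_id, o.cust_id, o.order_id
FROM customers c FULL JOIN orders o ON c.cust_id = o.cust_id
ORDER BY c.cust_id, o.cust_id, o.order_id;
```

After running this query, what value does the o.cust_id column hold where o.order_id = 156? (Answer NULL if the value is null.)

3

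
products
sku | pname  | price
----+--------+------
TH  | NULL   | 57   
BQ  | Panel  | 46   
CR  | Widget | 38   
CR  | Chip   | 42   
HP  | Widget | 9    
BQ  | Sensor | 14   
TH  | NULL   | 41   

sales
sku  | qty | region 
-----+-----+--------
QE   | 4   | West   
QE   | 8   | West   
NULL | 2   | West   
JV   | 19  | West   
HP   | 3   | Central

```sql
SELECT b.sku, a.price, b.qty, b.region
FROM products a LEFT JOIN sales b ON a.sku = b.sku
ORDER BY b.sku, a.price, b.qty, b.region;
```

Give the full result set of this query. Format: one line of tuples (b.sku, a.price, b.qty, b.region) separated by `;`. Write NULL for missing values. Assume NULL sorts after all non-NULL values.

(HP, 9, 3, Central); (NULL, 14, NULL, NULL); (NULL, 38, NULL, NULL); (NULL, 41, NULL, NULL); (NULL, 42, NULL, NULL); (NULL, 46, NULL, NULL); (NULL, 57, NULL, NULL)

LEFT JOIN keeps every row from `products`; unmatched rows get NULL for `sales`'s columns.
Matching on a.sku = b.sku. A NULL in a compared column never satisfies the condition.
- sku=TH: no b row matches, row kept with b columns NULL.
- sku=BQ: no b row matches, row kept with b columns NULL.
- sku=CR: no b row matches, row kept with b columns NULL.
- sku=CR: no b row matches, row kept with b columns NULL.
- sku=HP: 1 matching b row(s), so 1 row(s) emitted.
- sku=BQ: no b row matches, row kept with b columns NULL.
- sku=TH: no b row matches, row kept with b columns NULL.
After projecting and ordering:
b.sku | a.price | b.qty | b.region
HP | 9 | 3 | Central
NULL | 14 | NULL | NULL
NULL | 38 | NULL | NULL
NULL | 41 | NULL | NULL
NULL | 42 | NULL | NULL
NULL | 46 | NULL | NULL
NULL | 57 | NULL | NULL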